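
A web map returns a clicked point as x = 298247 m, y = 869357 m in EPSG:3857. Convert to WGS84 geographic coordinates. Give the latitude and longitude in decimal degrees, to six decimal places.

lat 7.785497°, lon 2.679198°

R = 6378137 m. λ = x/R = 2.67919839°.
φ = 2·arctan(exp(y/R)) − 90° = 2·arctan(1.14603) − 90° = 7.78549696°.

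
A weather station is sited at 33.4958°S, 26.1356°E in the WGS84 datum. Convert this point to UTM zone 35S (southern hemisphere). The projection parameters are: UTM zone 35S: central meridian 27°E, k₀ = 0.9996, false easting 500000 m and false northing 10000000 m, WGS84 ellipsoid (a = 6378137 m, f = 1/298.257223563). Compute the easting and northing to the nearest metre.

E 419705 m, N 6293412 m

Zone 35 central meridian λ₀ = 6×35 − 183 = 27°; Δλ = -0.8644°.
Transverse Mercator on WGS84 with k₀ = 0.9996 gives E = 419704.804 m, N = 6293412.147 m.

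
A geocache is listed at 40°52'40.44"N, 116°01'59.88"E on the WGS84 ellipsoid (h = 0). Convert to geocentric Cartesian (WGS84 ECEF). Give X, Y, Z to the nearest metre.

X -2119625 m, Y 4339473 m, Z 4152180 m

WGS84: a = 6378137 m, e² = 0.006694380; N(φ) = a/√(1−e²sin²φ) = 6387300.497 m.
X = (N+h)·cosφ·cosλ = -2119625.352 m; Y = (N+h)·cosφ·sinλ = 4339473.060 m; Z = (N(1−e²)+h)·sinφ = 4152180.216 m.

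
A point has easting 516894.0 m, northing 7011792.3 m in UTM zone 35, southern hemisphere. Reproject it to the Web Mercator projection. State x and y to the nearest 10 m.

Unproject from UTM 35S (λ₀ = 27°) → φ = -27.01589982°, λ = 27.17030016°.
Web Mercator (R = 6378137 m): x = 3024583.978 m, y = -3125458.361 m.

x 3024580 m, y -3125460 m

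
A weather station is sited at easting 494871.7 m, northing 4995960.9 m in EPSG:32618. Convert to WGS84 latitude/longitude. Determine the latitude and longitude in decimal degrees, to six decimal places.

lat 45.117100°, lon -75.065200°

Zone 18N: λ₀ = -75°, k₀ = 0.9996, false easting 500000 m.
Meridian distance M = (N − FN)/k₀ = 4997960.1 m.
Inverse transverse Mercator on WGS84 gives φ = 45.11709975°, λ = -75.06520026°.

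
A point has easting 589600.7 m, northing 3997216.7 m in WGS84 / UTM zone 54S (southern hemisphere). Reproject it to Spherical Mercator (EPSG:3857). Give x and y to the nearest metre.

x 15848823 m, y -7201524 m

Unproject from UTM 54S (λ₀ = 141°) → φ = -54.16529987°, λ = 142.37239948°.
Web Mercator (R = 6378137 m): x = 15848823.013 m, y = -7201524.475 m.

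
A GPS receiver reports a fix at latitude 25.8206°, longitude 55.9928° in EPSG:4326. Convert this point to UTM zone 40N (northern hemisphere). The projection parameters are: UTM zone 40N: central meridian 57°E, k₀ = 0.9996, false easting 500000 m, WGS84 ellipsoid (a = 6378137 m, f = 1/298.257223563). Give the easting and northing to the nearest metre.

E 399046 m, N 2856203 m

Zone 40 central meridian λ₀ = 6×40 − 183 = 57°; Δλ = -1.0072°.
Transverse Mercator on WGS84 with k₀ = 0.9996 gives E = 399045.917 m, N = 2856203.178 m.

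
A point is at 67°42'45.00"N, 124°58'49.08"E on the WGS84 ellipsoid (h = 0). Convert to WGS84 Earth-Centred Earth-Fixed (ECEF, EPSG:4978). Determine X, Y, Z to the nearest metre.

X -1390755 m, Y 1987658 m, Z 5879006 m

WGS84: a = 6378137 m, e² = 0.006694380; N(φ) = a/√(1−e²sin²φ) = 6396494.100 m.
X = (N+h)·cosφ·cosλ = -1390754.538 m; Y = (N+h)·cosφ·sinλ = 1987657.524 m; Z = (N(1−e²)+h)·sinφ = 5879006.350 m.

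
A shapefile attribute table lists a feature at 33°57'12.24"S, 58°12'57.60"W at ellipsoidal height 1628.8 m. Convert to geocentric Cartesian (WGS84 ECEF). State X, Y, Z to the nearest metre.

WGS84: a = 6378137 m, e² = 0.006694380; N(φ) = a/√(1−e²sin²φ) = 6384807.065 m.
X = (N+h)·cosφ·cosλ = 2790289.945 m; Y = (N+h)·cosφ·sinλ = -4503084.312 m; Z = (N(1−e²)+h)·sinφ = -3543069.839 m.

X 2790290 m, Y -4503084 m, Z -3543070 m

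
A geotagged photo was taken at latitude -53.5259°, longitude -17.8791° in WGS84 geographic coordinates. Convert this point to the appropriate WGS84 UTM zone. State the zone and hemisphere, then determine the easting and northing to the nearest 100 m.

Longitude -17.8791° lies in the 6° band [-18°, -12°), giving zone 28; latitude is south of the equator, so 28S.
Zone 28 central meridian λ₀ = 6×28 − 183 = -15°; Δλ = -2.8791°.
Transverse Mercator on WGS84 with k₀ = 0.9996 gives E = 309161.997 m, N = 4065367.837 m.

Zone 28S: E 309200 m, N 4065400 m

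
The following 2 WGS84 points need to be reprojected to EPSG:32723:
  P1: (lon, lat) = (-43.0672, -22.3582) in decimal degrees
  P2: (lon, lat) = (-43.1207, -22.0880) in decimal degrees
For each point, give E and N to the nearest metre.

UTM zone 23S: λ₀ = -45°, k₀ = 0.9996.
P1 (-22.3582°, -43.0672°) → (699027.350, 7526247.146) m.
P2 (-22.0880°, -43.1207°) → (693888.130, 7556236.642) m.

P1: E 699027 m, N 7526247 m; P2: E 693888 m, N 7556237 m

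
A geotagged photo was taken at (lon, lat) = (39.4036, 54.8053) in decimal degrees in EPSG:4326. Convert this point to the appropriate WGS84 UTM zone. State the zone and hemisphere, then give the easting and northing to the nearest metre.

Longitude 39.4036° lies in the 6° band [36°, 42°), giving zone 37; latitude is north of the equator, so 37N.
Zone 37 central meridian λ₀ = 6×37 − 183 = 39°; Δλ = +0.4036°.
Transverse Mercator on WGS84 with k₀ = 0.9996 gives E = 525942.494 m, N = 6073200.418 m.

Zone 37N: E 525942 m, N 6073200 m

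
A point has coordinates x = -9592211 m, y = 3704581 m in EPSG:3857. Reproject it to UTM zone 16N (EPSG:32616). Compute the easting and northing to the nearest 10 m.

Web Mercator inverse (R = 6378137 m) → φ = 31.55150038°, λ = -86.16829750°.
UTM 16N forward: E = 578940.003 m, N = 3491024.464 m.

E 578940 m, N 3491020 m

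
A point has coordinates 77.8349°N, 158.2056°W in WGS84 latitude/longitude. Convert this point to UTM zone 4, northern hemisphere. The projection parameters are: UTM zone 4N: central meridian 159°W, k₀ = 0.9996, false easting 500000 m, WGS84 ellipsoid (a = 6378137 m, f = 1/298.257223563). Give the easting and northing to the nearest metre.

E 518687 m, N 8640071 m

Zone 4 central meridian λ₀ = 6×4 − 183 = -159°; Δλ = +0.7944°.
Transverse Mercator on WGS84 with k₀ = 0.9996 gives E = 518687.134 m, N = 8640071.089 m.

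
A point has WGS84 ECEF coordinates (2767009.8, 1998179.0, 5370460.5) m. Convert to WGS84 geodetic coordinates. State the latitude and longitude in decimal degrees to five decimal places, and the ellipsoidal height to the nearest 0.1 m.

λ = atan2(Y, X) = 35.83470026°; p = √(X²+Y²) = 3413072.3 m.
Bowring's method on WGS84 (a = 6378137 m, b = 6356752.314 m) gives φ = 57.73689991°, h = 364.148 m.

lat 57.73690°, lon 35.83470°, h 364.1 m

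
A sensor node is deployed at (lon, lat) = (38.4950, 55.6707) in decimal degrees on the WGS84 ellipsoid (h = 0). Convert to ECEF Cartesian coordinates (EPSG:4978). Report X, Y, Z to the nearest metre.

WGS84: a = 6378137 m, e² = 0.006694380; N(φ) = a/√(1−e²sin²φ) = 6392746.139 m.
X = (N+h)·cosφ·cosλ = 2821638.431 m; Y = (N+h)·cosφ·sinλ = 2244030.548 m; Z = (N(1−e²)+h)·sinφ = 5243852.822 m.

X 2821638 m, Y 2244031 m, Z 5243853 m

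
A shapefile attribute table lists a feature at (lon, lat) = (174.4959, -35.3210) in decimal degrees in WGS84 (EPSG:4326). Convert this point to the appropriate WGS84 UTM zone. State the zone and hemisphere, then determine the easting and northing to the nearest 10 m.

Longitude 174.4959° lies in the 6° band [174°, 180°), giving zone 60; latitude is south of the equator, so 60S.
Zone 60 central meridian λ₀ = 6×60 − 183 = 177°; Δλ = -2.5041°.
Transverse Mercator on WGS84 with k₀ = 0.9996 gives E = 272368.463 m, N = 6088481.313 m.

Zone 60S: E 272370 m, N 6088480 m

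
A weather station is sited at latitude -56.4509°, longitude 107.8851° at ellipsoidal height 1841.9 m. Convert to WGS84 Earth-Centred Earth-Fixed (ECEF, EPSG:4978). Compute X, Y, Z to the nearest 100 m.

X -1085400 m, Y 3363300 m, Z -5293900 m

WGS84: a = 6378137 m, e² = 0.006694380; N(φ) = a/√(1−e²sin²φ) = 6393017.311 m.
X = (N+h)·cosφ·cosλ = -1085362.957 m; Y = (N+h)·cosφ·sinλ = 3363338.613 m; Z = (N(1−e²)+h)·sinφ = -5293887.998 m.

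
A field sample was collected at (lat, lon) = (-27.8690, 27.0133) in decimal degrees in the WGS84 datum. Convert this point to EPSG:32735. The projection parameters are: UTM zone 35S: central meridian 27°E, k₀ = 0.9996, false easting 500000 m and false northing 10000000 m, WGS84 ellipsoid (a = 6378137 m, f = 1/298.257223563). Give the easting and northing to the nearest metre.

Zone 35 central meridian λ₀ = 6×35 − 183 = 27°; Δλ = +0.0133°.
Transverse Mercator on WGS84 with k₀ = 0.9996 gives E = 501309.268 m, N = 6917308.961 m.

E 501309 m, N 6917309 m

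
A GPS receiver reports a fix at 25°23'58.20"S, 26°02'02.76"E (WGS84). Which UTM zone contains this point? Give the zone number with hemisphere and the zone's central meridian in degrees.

UTM zone = ⌊(λ + 180)/6⌋ + 1; 26.0341° ∈ [24°, 30°) → zone 35.
Hemisphere: S (φ < 0).
Central meridian λ₀ = 6×35 − 183 = 27°.

Zone 35S, central meridian 27°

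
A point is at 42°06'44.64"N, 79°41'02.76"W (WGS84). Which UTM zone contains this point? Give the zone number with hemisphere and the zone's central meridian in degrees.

UTM zone = ⌊(λ + 180)/6⌋ + 1; -79.6841° ∈ [-84°, -78°) → zone 17.
Hemisphere: N (φ ≥ 0).
Central meridian λ₀ = 6×17 − 183 = -81°.

Zone 17N, central meridian -81°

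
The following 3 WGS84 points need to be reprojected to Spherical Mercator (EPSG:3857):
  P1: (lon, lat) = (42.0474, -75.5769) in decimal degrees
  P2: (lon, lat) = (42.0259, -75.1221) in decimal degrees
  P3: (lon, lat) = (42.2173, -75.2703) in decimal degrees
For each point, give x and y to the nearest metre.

P1: x 4680695 m, y -13185158 m; P2: x 4678302 m, y -12984969 m; P3: x 4699608 m, y -13049537 m

Web Mercator: x = R·λ, y = R·ln tan(π/4+φ/2), R = 6378137 m.
P1 (-75.5769°, 42.0474°) → (4680695.157, -13185157.534) m.
P2 (-75.1221°, 42.0259°) → (4678301.788, -12984968.980) m.
P3 (-75.2703°, 42.2173°) → (4699608.339, -13049536.678) m.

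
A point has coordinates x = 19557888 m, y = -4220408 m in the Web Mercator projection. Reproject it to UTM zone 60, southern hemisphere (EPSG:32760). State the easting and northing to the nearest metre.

E 381199 m, N 6080159 m

Web Mercator inverse (R = 6378137 m) → φ = -35.41489764°, λ = 175.69149715°.
UTM 60S forward: E = 381199.361 m, N = 6080158.586 m.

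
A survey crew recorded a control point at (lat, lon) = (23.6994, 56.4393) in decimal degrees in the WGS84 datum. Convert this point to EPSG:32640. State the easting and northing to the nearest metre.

Zone 40 central meridian λ₀ = 6×40 − 183 = 57°; Δλ = -0.5607°.
Transverse Mercator on WGS84 with k₀ = 0.9996 gives E = 442838.294 m, N = 2621059.008 m.

E 442838 m, N 2621059 m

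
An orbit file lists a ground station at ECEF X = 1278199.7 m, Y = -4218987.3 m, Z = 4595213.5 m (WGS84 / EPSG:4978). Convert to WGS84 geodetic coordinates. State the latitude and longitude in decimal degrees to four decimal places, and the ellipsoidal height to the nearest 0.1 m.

lat 46.3811°, lon -73.1451°, h 885.4 m

λ = atan2(Y, X) = -73.14510019°; p = √(X²+Y²) = 4408361.2 m.
Bowring's method on WGS84 (a = 6378137 m, b = 6356752.314 m) gives φ = 46.38109989°, h = 885.392 m.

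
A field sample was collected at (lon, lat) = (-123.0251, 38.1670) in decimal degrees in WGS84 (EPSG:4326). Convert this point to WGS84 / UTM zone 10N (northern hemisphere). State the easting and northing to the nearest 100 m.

E 497800 m, N 4224300 m

Zone 10 central meridian λ₀ = 6×10 − 183 = -123°; Δλ = -0.0251°.
Transverse Mercator on WGS84 with k₀ = 0.9996 gives E = 497801.294 m, N = 4224344.578 m.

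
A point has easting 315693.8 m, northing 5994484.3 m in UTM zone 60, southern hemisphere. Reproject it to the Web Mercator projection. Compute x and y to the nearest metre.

Unproject from UTM 60S (λ₀ = 177°) → φ = -36.17689995°, λ = 174.95059970°.
Web Mercator (R = 6378137 m): x = 19475411.673 m, y = -4324989.913 m.

x 19475412 m, y -4324990 m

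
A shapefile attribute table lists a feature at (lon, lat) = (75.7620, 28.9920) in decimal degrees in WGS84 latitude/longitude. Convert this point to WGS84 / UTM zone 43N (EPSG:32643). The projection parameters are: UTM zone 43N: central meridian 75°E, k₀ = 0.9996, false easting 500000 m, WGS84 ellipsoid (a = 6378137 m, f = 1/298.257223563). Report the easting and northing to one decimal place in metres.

E 574225.6 m, N 3207338.5 m

Zone 43 central meridian λ₀ = 6×43 − 183 = 75°; Δλ = +0.7620°.
Transverse Mercator on WGS84 with k₀ = 0.9996 gives E = 574225.631 m, N = 3207338.526 m.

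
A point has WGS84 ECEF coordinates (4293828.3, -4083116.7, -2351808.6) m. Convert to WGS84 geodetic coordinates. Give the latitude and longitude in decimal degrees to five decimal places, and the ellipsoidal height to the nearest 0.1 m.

lat -21.78100°, lon -43.55910°, h -278.0 m

λ = atan2(Y, X) = -43.55909999°; p = √(X²+Y²) = 5925268.2 m.
Bowring's method on WGS84 (a = 6378137 m, b = 6356752.314 m) gives φ = -21.78100022°, h = -278.036 m.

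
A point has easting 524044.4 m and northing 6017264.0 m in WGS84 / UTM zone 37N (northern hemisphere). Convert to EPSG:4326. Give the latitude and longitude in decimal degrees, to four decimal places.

Zone 37N: λ₀ = 39°, k₀ = 0.9996, false easting 500000 m.
Meridian distance M = (N − FN)/k₀ = 6019671.9 m.
Inverse transverse Mercator on WGS84 gives φ = 54.30269977°, λ = 39.36949923°.

lat 54.3027°, lon 39.3695°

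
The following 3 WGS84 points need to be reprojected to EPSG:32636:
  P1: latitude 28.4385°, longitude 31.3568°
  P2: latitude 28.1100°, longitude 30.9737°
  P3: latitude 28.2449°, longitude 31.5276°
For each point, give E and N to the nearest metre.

P1: E 339083 m, N 3146878 m; P2: E 300949 m, N 3111047 m; P3: E 355550 m, N 3125210 m

UTM zone 36N: λ₀ = 33°, k₀ = 0.9996.
P1 (28.4385°, 31.3568°) → (339083.027, 3146877.872) m.
P2 (28.1100°, 30.9737°) → (300948.515, 3111046.583) m.
P3 (28.2449°, 31.5276°) → (355549.694, 3125210.171) m.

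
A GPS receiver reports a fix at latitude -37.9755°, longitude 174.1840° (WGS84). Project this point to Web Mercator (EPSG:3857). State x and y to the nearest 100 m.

Web Mercator is spherical with R = a = 6378137 m.
x = R·λ = 6378137 × 3.040084304 = 19390074.184 m.
y = R·ln tan(π/4 + φ/2) = 6378137 × -0.717445449 = -4575965.362 m.

x 19390100 m, y -4576000 m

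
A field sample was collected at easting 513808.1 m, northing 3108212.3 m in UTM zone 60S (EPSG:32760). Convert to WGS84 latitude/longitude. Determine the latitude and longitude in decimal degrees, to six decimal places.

lat -62.157800°, lon 177.265000°

Zone 60S: λ₀ = 177°, k₀ = 0.9996, false easting 500000 m, false northing 10000000 m.
Meridian distance M = (N − FN)/k₀ = -6894545.5 m.
Inverse transverse Mercator on WGS84 gives φ = -62.15780033°, λ = 177.26499979°.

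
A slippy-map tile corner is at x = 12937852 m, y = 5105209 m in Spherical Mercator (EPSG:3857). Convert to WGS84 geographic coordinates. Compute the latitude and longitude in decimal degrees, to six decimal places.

R = 6378137 m. λ = x/R = 116.22270195°.
φ = 2·arctan(exp(y/R)) − 90° = 2·arctan(2.22648) − 90° = 41.62659992°.

lat 41.626600°, lon 116.222702°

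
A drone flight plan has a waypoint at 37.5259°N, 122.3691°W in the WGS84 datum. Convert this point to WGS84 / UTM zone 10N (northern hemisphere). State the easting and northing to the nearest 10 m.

Zone 10 central meridian λ₀ = 6×10 − 183 = -123°; Δλ = +0.6309°.
Transverse Mercator on WGS84 with k₀ = 0.9996 gives E = 555746.324 m, N = 4153401.717 m.

E 555750 m, N 4153400 m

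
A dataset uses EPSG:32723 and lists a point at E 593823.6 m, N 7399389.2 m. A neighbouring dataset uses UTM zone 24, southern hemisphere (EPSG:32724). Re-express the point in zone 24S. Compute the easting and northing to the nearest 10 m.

UTM 23S → geographic: φ = -23.51300022°, λ = -44.08100018°.
UTM 24S (λ₀ = -39°) forward: E = -19187.125 m, N = 7390488.717 m.

E -19190 m, N 7390490 m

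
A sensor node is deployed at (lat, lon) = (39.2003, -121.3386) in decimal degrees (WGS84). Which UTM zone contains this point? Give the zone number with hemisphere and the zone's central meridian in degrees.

UTM zone = ⌊(λ + 180)/6⌋ + 1; -121.3386° ∈ [-126°, -120°) → zone 10.
Hemisphere: N (φ ≥ 0).
Central meridian λ₀ = 6×10 − 183 = -123°.

Zone 10N, central meridian -123°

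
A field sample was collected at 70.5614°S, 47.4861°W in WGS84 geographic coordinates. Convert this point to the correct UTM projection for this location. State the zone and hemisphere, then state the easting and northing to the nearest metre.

Zone 23S: E 407682 m, N 2169630 m

Longitude -47.4861° lies in the 6° band [-48°, -42°), giving zone 23; latitude is south of the equator, so 23S.
Zone 23 central meridian λ₀ = 6×23 − 183 = -45°; Δλ = -2.4861°.
Transverse Mercator on WGS84 with k₀ = 0.9996 gives E = 407682.246 m, N = 2169629.961 m.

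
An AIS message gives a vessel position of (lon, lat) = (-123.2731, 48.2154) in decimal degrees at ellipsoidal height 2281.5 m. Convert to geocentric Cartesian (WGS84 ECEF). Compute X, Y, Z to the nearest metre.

WGS84: a = 6378137 m, e² = 0.006694380; N(φ) = a/√(1−e²sin²φ) = 6390040.225 m.
X = (N+h)·cosφ·cosλ = -2336841.061 m; Y = (N+h)·cosφ·sinλ = -3561142.930 m; Z = (N(1−e²)+h)·sinφ = 4734570.292 m.

X -2336841 m, Y -3561143 m, Z 4734570 m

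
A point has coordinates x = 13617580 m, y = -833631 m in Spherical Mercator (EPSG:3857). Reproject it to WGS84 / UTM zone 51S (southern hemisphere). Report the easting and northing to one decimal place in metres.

Web Mercator inverse (R = 6378137 m) → φ = -7.46740410°, λ = 122.32880247°.
UTM 51S forward: E = 425940.112 m, N = 9174524.330 m.

E 425940.1 m, N 9174524.3 m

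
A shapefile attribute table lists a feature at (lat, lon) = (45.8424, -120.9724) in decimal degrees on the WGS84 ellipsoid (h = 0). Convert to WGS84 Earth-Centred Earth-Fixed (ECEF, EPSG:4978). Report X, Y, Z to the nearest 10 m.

WGS84: a = 6378137 m, e² = 0.006694380; N(φ) = a/√(1−e²sin²φ) = 6389153.735 m.
X = (N+h)·cosφ·cosλ = -2290547.045 m; Y = (N+h)·cosφ·sinλ = -3816273.343 m; Z = (N(1−e²)+h)·sinφ = 4553061.753 m.

X -2290550 m, Y -3816270 m, Z 4553060 m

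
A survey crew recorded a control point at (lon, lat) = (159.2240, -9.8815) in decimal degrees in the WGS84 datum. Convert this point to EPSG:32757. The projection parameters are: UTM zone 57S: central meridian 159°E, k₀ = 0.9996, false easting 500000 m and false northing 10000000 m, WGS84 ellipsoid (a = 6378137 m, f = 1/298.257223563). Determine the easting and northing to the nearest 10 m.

Zone 57 central meridian λ₀ = 6×57 − 183 = 159°; Δλ = +0.2240°.
Transverse Mercator on WGS84 with k₀ = 0.9996 gives E = 524558.296 m, N = 8907681.001 m.

E 524560 m, N 8907680 m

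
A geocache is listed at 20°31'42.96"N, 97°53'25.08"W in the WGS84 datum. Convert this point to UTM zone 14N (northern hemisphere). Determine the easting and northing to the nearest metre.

E 615694 m, N 2270371 m

Zone 14 central meridian λ₀ = 6×14 − 183 = -99°; Δλ = +1.1097°.
Transverse Mercator on WGS84 with k₀ = 0.9996 gives E = 615693.513 m, N = 2270370.863 m.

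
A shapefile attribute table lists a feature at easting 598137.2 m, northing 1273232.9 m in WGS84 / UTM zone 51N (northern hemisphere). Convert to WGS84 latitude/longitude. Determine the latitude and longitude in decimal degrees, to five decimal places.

lat 11.51640°, lon 123.89990°

Zone 51N: λ₀ = 123°, k₀ = 0.9996, false easting 500000 m.
Meridian distance M = (N − FN)/k₀ = 1273742.4 m.
Inverse transverse Mercator on WGS84 gives φ = 11.51640018°, λ = 123.89990013°.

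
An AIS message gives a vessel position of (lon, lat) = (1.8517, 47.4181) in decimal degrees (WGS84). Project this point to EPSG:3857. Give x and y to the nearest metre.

Web Mercator is spherical with R = a = 6378137 m.
x = R·λ = 6378137 × 0.032318262 = 206130.301 m.
y = R·ln tan(π/4 + φ/2) = 6378137 × 0.942373559 = 6010587.664 m.

x 206130 m, y 6010588 m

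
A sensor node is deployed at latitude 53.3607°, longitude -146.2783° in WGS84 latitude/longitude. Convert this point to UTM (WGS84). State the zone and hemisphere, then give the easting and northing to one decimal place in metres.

Zone 6N: E 548028.6 m, N 5912639.4 m

Longitude -146.2783° lies in the 6° band [-150°, -144°), giving zone 6; latitude is north of the equator, so 6N.
Zone 6 central meridian λ₀ = 6×6 − 183 = -147°; Δλ = +0.7217°.
Transverse Mercator on WGS84 with k₀ = 0.9996 gives E = 548028.581 m, N = 5912639.374 m.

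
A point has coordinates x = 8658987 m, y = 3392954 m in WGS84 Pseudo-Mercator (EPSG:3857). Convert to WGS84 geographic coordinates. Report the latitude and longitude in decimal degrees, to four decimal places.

R = 6378137 m. λ = x/R = 77.78500367°.
φ = 2·arctan(exp(y/R)) − 90° = 2·arctan(1.70228) − 90° = 29.13589642°.

lat 29.1359°, lon 77.7850°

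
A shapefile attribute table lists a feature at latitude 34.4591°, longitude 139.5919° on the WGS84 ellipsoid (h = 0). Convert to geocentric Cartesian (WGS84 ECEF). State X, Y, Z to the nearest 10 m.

WGS84: a = 6378137 m, e² = 0.006694380; N(φ) = a/√(1−e²sin²φ) = 6384982.831 m.
X = (N+h)·cosφ·cosλ = -4008721.162 m; Y = (N+h)·cosφ·sinλ = 3412666.446 m; Z = (N(1−e²)+h)·sinφ = 3588551.897 m.

X -4008720 m, Y 3412670 m, Z 3588550 m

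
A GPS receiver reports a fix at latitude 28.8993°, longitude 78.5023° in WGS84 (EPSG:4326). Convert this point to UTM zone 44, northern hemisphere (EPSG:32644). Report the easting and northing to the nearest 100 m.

E 256400 m, N 3199400 m

Zone 44 central meridian λ₀ = 6×44 − 183 = 81°; Δλ = -2.4977°.
Transverse Mercator on WGS84 with k₀ = 0.9996 gives E = 256447.370 m, N = 3199395.542 m.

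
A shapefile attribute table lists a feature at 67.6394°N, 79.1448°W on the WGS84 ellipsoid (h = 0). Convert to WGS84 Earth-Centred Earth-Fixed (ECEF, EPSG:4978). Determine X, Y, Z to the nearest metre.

X 458284 m, Y -2389896 m, Z 5875910 m

WGS84: a = 6378137 m, e² = 0.006694380; N(φ) = a/√(1−e²sin²φ) = 6396474.793 m.
X = (N+h)·cosφ·cosλ = 458283.834 m; Y = (N+h)·cosφ·sinλ = -2389896.454 m; Z = (N(1−e²)+h)·sinφ = 5875909.503 m.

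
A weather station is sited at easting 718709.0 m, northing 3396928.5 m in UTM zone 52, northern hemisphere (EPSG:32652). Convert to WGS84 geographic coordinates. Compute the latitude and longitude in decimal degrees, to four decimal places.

lat 30.6851°, lon 131.2832°

Zone 52N: λ₀ = 129°, k₀ = 0.9996, false easting 500000 m.
Meridian distance M = (N − FN)/k₀ = 3398287.8 m.
Inverse transverse Mercator on WGS84 gives φ = 30.68509988°, λ = 131.28319983°.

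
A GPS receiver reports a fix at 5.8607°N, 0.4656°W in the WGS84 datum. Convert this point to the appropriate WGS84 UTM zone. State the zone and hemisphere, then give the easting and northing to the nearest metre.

Zone 30N: E 780641 m, N 648440 m

Longitude -0.4656° lies in the 6° band [-6°, 0°), giving zone 30; latitude is north of the equator, so 30N.
Zone 30 central meridian λ₀ = 6×30 − 183 = -3°; Δλ = +2.5344°.
Transverse Mercator on WGS84 with k₀ = 0.9996 gives E = 780641.216 m, N = 648440.181 m.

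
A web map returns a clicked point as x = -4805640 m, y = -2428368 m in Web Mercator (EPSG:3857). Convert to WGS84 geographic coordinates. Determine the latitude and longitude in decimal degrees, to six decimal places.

R = 6378137 m. λ = x/R = -43.16979862°.
φ = 2·arctan(exp(y/R)) − 90° = 2·arctan(0.68336) − 90° = -21.30570336°.

lat -21.305703°, lon -43.169799°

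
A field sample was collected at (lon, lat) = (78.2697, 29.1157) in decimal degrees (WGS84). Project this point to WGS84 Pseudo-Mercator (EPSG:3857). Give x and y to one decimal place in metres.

x 8712943.1 m, y 3390380.3 m

Web Mercator is spherical with R = a = 6378137 m.
x = R·λ = 6378137 × 1.366063970 = 8712943.149 m.
y = R·ln tan(π/4 + φ/2) = 6378137 × 0.531562792 = 3390380.310 m.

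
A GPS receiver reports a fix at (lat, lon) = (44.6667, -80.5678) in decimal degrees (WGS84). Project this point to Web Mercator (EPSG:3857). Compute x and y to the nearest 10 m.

x -8968770 m, y 5569200 m

Web Mercator is spherical with R = a = 6378137 m.
x = R·λ = 6378137 × -1.406173381 = -8968766.470 m.
y = R·ln tan(π/4 + φ/2) = 6378137 × 0.873170639 = 5569201.957 m.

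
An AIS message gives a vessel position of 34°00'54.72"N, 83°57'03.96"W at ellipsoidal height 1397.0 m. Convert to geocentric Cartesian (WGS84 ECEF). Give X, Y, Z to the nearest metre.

X 557811 m, Y -5264001 m, Z 3548626 m

WGS84: a = 6378137 m, e² = 0.006694380; N(φ) = a/√(1−e²sin²φ) = 6384828.478 m.
X = (N+h)·cosφ·cosλ = 557811.477 m; Y = (N+h)·cosφ·sinλ = -5264000.940 m; Z = (N(1−e²)+h)·sinφ = 3548625.714 m.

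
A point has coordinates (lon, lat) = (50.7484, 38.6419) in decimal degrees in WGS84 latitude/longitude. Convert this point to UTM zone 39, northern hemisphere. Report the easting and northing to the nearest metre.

E 478104 m, N 4277069 m

Zone 39 central meridian λ₀ = 6×39 − 183 = 51°; Δλ = -0.2516°.
Transverse Mercator on WGS84 with k₀ = 0.9996 gives E = 478104.109 m, N = 4277069.084 m.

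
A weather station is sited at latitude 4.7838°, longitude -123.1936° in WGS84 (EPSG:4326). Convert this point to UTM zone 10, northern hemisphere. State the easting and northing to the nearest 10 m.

Zone 10 central meridian λ₀ = 6×10 − 183 = -123°; Δλ = -0.1936°.
Transverse Mercator on WGS84 with k₀ = 0.9996 gives E = 478531.672 m, N = 528768.980 m.

E 478530 m, N 528770 m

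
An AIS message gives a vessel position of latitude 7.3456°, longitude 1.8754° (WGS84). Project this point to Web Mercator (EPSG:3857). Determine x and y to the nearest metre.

x 208769 m, y 819958 m

Web Mercator is spherical with R = a = 6378137 m.
x = R·λ = 6378137 × 0.032731905 = 208768.573 m.
y = R·ln tan(π/4 + φ/2) = 6378137 × 0.128557562 = 819957.744 m.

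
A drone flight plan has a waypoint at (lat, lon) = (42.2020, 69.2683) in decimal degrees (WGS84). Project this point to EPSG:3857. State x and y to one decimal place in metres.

Web Mercator is spherical with R = a = 6378137 m.
x = R·λ = 6378137 × 1.208959902 = 7710911.884 m.
y = R·ln tan(π/4 + φ/2) = 6378137 × 0.813918901 = 5191286.256 m.

x 7710911.9 m, y 5191286.3 m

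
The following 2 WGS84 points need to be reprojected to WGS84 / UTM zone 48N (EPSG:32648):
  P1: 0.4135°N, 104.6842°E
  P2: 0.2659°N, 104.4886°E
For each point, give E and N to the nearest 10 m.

P1: E 464860 m, N 45700 m; P2: E 443090 m, N 29390 m

UTM zone 48N: λ₀ = 105°, k₀ = 0.9996.
P1 (0.4135°, 104.6842°) → (464860.097, 45704.881) m.
P2 (0.2659°, 104.4886°) → (443093.832, 29391.120) m.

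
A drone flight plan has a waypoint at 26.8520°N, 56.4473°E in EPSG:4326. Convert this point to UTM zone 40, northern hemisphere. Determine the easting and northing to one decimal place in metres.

E 445091.7 m, N 2970162.7 m

Zone 40 central meridian λ₀ = 6×40 − 183 = 57°; Δλ = -0.5527°.
Transverse Mercator on WGS84 with k₀ = 0.9996 gives E = 445091.652 m, N = 2970162.678 m.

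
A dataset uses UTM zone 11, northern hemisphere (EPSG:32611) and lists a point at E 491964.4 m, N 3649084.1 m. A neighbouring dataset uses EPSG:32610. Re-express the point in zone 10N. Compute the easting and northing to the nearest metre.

E 1052988 m, N 3664650 m

UTM 11N → geographic: φ = 32.98009987°, λ = -117.08600036°.
UTM 10N (λ₀ = -123°) forward: E = 1052987.548 m, N = 3664649.757 m.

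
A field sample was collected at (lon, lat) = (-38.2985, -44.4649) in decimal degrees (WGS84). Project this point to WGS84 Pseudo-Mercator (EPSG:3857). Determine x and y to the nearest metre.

x -4263370 m, y -5537671 m

Web Mercator is spherical with R = a = 6378137 m.
x = R·λ = 6378137 × -0.668434924 = -4263369.518 m.
y = R·ln tan(π/4 + φ/2) = 6378137 × -0.868226987 = -5537670.672 m.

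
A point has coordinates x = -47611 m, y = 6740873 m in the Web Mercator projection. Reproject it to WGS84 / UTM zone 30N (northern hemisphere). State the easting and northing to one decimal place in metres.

Web Mercator inverse (R = 6378137 m) → φ = 51.67109889°, λ = -0.42769689°.
UTM 30N forward: E = 677867.485 m, N = 5727590.981 m.

E 677867.5 m, N 5727591.0 m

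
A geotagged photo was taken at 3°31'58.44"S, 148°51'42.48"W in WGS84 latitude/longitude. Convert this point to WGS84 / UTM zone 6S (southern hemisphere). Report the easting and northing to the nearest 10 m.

Zone 6 central meridian λ₀ = 6×6 − 183 = -147°; Δλ = -1.8618°.
Transverse Mercator on WGS84 with k₀ = 0.9996 gives E = 293182.993 m, N = 9609296.317 m.

E 293180 m, N 9609300 m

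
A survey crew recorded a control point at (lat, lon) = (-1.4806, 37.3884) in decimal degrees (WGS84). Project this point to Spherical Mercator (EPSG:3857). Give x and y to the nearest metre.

Web Mercator is spherical with R = a = 6378137 m.
x = R·λ = 6378137 × 0.652550682 = 4162057.650 m.
y = R·ln tan(π/4 + φ/2) = 6378137 × -0.025844221 = -164837.985 m.

x 4162058 m, y -164838 m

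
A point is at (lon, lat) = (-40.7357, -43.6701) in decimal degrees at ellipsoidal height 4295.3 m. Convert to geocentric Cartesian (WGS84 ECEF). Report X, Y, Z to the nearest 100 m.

X 3503700 m, Y -3017500 m, Z -4384600 m

WGS84: a = 6378137 m, e² = 0.006694380; N(φ) = a/√(1−e²sin²φ) = 6388340.498 m.
X = (N+h)·cosφ·cosλ = 3503710.843 m; Y = (N+h)·cosφ·sinλ = -3017467.029 m; Z = (N(1−e²)+h)·sinφ = -4384617.076 m.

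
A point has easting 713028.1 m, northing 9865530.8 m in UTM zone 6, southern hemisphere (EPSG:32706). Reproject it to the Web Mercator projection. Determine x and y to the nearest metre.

Unproject from UTM 6S (λ₀ = -147°) → φ = -1.21589972°, λ = -145.08550041°.
Web Mercator (R = 6378137 m): x = -16150844.027 m, y = -135363.499 m.

x -16150844 m, y -135363 m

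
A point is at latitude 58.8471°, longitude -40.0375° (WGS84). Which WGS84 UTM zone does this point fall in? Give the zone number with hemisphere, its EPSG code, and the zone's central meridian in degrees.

UTM zone = ⌊(λ + 180)/6⌋ + 1; -40.0375° ∈ [-42°, -36°) → zone 24.
Hemisphere: N (φ ≥ 0).
Central meridian λ₀ = 6×24 − 183 = -39°.
EPSG code: 32624.

Zone 24N (EPSG:32624), central meridian -39°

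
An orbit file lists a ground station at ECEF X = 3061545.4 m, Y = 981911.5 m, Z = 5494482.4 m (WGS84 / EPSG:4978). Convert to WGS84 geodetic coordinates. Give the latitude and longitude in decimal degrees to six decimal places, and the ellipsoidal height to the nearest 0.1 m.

λ = atan2(Y, X) = 17.78229966°; p = √(X²+Y²) = 3215153.3 m.
Bowring's method on WGS84 (a = 6378137 m, b = 6356752.314 m) gives φ = 59.83290016°, h = 3859.904 m.

lat 59.832900°, lon 17.782300°, h 3859.9 m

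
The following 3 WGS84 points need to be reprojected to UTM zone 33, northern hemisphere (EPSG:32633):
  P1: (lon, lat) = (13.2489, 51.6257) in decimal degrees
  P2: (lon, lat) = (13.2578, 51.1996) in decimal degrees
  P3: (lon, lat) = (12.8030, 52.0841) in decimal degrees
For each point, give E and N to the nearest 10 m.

P1: E 378790 m, N 5720860 m; P2: E 378280 m, N 5673460 m; P3: E 349470 m, N 5772670 m

UTM zone 33N: λ₀ = 15°, k₀ = 0.9996.
P1 (51.6257°, 13.2489°) → (378790.323, 5720861.133) m.
P2 (51.1996°, 13.2578°) → (378279.799, 5673463.962) m.
P3 (52.0841°, 12.8030°) → (349466.557, 5772669.491) m.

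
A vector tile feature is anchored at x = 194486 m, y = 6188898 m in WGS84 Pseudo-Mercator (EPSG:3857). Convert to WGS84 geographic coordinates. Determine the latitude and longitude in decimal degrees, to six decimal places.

R = 6378137 m. λ = x/R = 1.74709746°.
φ = 2·arctan(exp(y/R)) − 90° = 2·arctan(2.63882) − 90° = 48.49079786°.

lat 48.490798°, lon 1.747097°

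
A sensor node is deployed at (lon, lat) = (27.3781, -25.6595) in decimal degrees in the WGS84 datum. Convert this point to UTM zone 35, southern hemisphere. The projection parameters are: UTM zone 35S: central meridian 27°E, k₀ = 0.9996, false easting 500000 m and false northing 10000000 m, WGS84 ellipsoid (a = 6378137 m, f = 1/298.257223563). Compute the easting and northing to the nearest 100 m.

Zone 35 central meridian λ₀ = 6×35 − 183 = 27°; Δλ = +0.3781°.
Transverse Mercator on WGS84 with k₀ = 0.9996 gives E = 537947.956 m, N = 7161969.279 m.

E 537900 m, N 7162000 m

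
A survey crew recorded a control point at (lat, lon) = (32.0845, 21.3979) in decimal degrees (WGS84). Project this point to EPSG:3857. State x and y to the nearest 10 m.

Web Mercator is spherical with R = a = 6378137 m.
x = R·λ = 6378137 × 0.373463808 = 2382003.332 m.
y = R·ln tan(π/4 + φ/2) = 6378137 × 0.591772752 = 3774407.683 m.

x 2382000 m, y 3774410 m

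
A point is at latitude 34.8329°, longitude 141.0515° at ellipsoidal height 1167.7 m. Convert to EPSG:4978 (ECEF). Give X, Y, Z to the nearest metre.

X -4076760 m, Y 3295232 m, Z 3623333 m

WGS84: a = 6378137 m, e² = 0.006694380; N(φ) = a/√(1−e²sin²φ) = 6385113.537 m.
X = (N+h)·cosφ·cosλ = -4076759.620 m; Y = (N+h)·cosφ·sinλ = 3295231.972 m; Z = (N(1−e²)+h)·sinφ = 3623333.028 m.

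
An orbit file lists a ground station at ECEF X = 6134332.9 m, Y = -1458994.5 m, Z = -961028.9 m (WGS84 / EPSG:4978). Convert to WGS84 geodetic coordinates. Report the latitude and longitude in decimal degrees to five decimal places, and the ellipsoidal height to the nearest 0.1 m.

λ = atan2(Y, X) = -13.37869955°; p = √(X²+Y²) = 6305450.4 m.
Bowring's method on WGS84 (a = 6378137 m, b = 6356752.314 m) gives φ = -8.72339968°, h = 617.225 m.

lat -8.72340°, lon -13.37870°, h 617.2 m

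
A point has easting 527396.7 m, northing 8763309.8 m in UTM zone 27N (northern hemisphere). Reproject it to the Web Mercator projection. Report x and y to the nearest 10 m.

x -2195320 m, y 14891090 m

Unproject from UTM 27N (λ₀ = -21°) → φ = 78.93759986°, λ = -19.72090017°.
Web Mercator (R = 6378137 m): x = -2195320.565 m, y = 14891093.114 m.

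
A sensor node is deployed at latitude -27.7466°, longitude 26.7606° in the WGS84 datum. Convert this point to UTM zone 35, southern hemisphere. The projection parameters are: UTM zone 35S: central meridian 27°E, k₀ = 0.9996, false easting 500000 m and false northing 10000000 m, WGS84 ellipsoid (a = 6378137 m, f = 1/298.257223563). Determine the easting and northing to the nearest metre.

Zone 35 central meridian λ₀ = 6×35 − 183 = 27°; Δλ = -0.2394°.
Transverse Mercator on WGS84 with k₀ = 0.9996 gives E = 476406.716 m, N = 6930844.581 m.

E 476407 m, N 6930845 m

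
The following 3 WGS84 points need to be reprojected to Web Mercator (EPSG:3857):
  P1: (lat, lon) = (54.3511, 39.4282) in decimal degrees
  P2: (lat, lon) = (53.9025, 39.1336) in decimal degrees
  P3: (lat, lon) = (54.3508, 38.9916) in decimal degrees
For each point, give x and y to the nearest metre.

P1: x 4389127 m, y 7236933 m; P2: x 4356332 m, y 7151713 m; P3: x 4340525 m, y 7236876 m

Web Mercator: x = R·λ, y = R·ln tan(π/4+φ/2), R = 6378137 m.
P1 (54.3511°, 39.4282°) → (4389127.147, 7236932.853) m.
P2 (53.9025°, 39.1336°) → (4356332.425, 7151712.543) m.
P3 (54.3508°, 38.9916°) → (4340525.057, 7236875.553) m.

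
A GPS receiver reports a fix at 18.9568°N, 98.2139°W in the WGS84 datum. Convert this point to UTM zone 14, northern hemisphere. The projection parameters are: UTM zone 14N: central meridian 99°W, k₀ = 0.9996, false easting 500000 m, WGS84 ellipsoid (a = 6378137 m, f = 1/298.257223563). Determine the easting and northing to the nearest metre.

E 582760 m, N 2096232 m

Zone 14 central meridian λ₀ = 6×14 − 183 = -99°; Δλ = +0.7861°.
Transverse Mercator on WGS84 with k₀ = 0.9996 gives E = 582760.330 m, N = 2096231.919 m.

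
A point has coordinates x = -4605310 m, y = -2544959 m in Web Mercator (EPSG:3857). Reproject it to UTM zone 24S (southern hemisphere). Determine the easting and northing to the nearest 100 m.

E 255800 m, N 7534500 m

Web Mercator inverse (R = 6378137 m) → φ = -22.27819665°, λ = -41.37020361°.
UTM 24S forward: E = 255775.658 m, N = 7534464.248 m.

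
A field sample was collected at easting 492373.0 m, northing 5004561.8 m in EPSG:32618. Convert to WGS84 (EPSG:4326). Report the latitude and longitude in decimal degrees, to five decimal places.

lat 45.19450°, lon -75.09710°

Zone 18N: λ₀ = -75°, k₀ = 0.9996, false easting 500000 m.
Meridian distance M = (N − FN)/k₀ = 5006564.4 m.
Inverse transverse Mercator on WGS84 gives φ = 45.19449964°, λ = -75.09709963°.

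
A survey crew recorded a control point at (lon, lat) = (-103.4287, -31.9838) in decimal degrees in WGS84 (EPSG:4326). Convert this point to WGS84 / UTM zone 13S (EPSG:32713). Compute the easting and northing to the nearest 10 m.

E 648450 m, N 6460280 m

Zone 13 central meridian λ₀ = 6×13 − 183 = -105°; Δλ = +1.5713°.
Transverse Mercator on WGS84 with k₀ = 0.9996 gives E = 648452.003 m, N = 6460281.570 m.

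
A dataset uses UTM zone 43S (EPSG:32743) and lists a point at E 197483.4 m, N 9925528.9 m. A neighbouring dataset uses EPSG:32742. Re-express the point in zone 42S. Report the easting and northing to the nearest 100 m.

UTM 43S → geographic: φ = -0.67300020°, λ = 72.28219975°.
UTM 42S (λ₀ = 69°) forward: E = 865402.828 m, N = 9925490.188 m.

E 865400 m, N 9925500 m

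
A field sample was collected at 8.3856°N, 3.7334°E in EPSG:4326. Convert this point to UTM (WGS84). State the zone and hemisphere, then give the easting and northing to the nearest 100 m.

Longitude 3.7334° lies in the 6° band [0°, 6°), giving zone 31; latitude is north of the equator, so 31N.
Zone 31 central meridian λ₀ = 6×31 − 183 = 3°; Δλ = +0.7334°.
Transverse Mercator on WGS84 with k₀ = 0.9996 gives E = 580744.450 m, N = 927002.298 m.

Zone 31N: E 580700 m, N 927000 m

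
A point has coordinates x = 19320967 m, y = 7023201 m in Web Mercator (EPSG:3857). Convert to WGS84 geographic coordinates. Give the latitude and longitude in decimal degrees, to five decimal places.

R = 6378137 m. λ = x/R = 173.56319960°.
φ = 2·arctan(exp(y/R)) − 90° = 2·arctan(3.00758) − 90° = 53.21679908°.

lat 53.21680°, lon 173.56320°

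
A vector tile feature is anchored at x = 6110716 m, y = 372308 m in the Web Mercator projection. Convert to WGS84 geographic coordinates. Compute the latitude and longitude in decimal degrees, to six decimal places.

R = 6378137 m. λ = x/R = 54.89349580°.
φ = 2·arctan(exp(y/R)) − 90° = 2·arctan(1.06011) − 90° = 3.34260197°.

lat 3.342602°, lon 54.893496°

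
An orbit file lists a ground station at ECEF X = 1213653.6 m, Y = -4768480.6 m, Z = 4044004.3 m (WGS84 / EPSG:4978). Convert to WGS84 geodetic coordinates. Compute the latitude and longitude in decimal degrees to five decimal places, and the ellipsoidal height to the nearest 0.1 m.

lat 39.60460°, lon -75.72050°, h -397.8 m

λ = atan2(Y, X) = -75.72050058°; p = √(X²+Y²) = 4920504.3 m.
Bowring's method on WGS84 (a = 6378137 m, b = 6356752.314 m) gives φ = 39.60459980°, h = -397.783 m.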